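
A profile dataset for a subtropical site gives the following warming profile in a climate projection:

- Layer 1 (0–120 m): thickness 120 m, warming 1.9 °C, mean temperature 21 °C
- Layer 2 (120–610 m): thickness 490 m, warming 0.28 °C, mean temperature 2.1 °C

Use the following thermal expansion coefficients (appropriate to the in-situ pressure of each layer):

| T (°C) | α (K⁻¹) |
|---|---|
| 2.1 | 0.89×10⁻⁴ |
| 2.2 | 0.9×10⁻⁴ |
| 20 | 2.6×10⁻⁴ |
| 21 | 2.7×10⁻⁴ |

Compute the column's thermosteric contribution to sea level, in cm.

Layer 1 at 21 °C → α = 2.7×10⁻⁴ K⁻¹
Layer 2 at 2.1 °C → α = 0.89×10⁻⁴ K⁻¹
0–120 m: 2.7×10⁻⁴ × 1.9 × 120 = 0.06156 m
0.28 × 0.89×10⁻⁴ × 490 = 0.0122108 m
Δh = 0.06156 + 0.0122108 = 0.0737708 m

Δh = 7.38 cm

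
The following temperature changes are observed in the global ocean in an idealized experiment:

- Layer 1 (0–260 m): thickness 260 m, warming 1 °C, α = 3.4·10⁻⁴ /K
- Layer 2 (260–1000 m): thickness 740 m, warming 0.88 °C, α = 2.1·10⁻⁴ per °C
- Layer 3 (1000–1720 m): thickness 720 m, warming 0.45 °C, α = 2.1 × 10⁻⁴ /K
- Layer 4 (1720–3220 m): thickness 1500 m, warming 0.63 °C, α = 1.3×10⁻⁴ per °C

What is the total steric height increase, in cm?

41.6 cm

3.4×10⁻⁴ × 260 × 1 = 0.08840 m
Layer 2: 2.1×10⁻⁴ × 0.88 × 740 = 0.136752 m
Layer 3: 2.1×10⁻⁴ × 0.45 × 720 = 0.06804 m
1720–3220 m: 0.63 × 1.3×10⁻⁴ × 1500 = 0.12285 m
Δh = 0.08840 + 0.136752 + 0.06804 + 0.12285 = 0.416042 m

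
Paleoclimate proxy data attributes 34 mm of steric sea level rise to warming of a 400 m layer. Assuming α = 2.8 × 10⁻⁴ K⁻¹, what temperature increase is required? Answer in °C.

about 0.30 °C

ΔT = Δh/(αH) = 0.034 / (2.8×10⁻⁴ × 400) ≈ 0.3036 °C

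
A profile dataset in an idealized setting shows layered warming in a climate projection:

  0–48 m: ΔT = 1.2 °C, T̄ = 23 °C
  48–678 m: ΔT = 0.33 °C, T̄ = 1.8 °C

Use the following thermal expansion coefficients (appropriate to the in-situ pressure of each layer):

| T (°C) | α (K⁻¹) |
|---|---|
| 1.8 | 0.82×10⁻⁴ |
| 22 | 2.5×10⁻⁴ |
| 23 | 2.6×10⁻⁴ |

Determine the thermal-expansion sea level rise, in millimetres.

Layer 1 at 23 °C → α = 2.6×10⁻⁴ K⁻¹
Layer 2 at 1.8 °C → α = 0.82×10⁻⁴ K⁻¹
0–48 m: 48 × 2.6×10⁻⁴ × 1.2 = 0.014976 m
48–678 m: 630 × 0.33 × 0.82×10⁻⁴ = 0.0170478 m
Δh = 0.014976 + 0.0170478 = 0.0320238 m

Δh = 32.0 mm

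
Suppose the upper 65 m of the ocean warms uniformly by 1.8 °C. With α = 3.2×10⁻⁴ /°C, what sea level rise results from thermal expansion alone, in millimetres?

Δh = αΔT·H = 3.2×10⁻⁴ × 1.8 × 65 = 0.03744 m

about 37 mm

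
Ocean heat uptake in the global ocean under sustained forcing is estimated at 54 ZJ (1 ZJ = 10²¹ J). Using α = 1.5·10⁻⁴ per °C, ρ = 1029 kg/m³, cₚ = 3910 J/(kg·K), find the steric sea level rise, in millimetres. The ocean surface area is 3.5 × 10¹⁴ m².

Per unit area: Q = 54×10²¹ / (3.5×10¹⁴) ≈ 1.543×10⁸ J/m²
Δh = αQ/(ρcₚ) = 1.5×10⁻⁴ × 1.543×10⁸ / (1029 × 3910) ≈ 0.0057526 m

5.8 mm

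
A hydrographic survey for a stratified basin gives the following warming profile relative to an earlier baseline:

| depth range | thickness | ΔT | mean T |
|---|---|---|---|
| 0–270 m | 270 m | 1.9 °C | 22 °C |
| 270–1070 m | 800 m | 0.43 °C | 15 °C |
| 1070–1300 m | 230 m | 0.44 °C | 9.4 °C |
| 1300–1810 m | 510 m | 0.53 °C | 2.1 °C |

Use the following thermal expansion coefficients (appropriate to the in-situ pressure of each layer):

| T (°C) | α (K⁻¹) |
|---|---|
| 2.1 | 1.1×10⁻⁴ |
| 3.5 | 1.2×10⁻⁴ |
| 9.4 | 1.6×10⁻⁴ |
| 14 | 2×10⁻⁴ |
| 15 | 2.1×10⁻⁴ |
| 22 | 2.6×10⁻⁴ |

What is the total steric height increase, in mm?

Layer 1 at 22 °C → α = 2.6×10⁻⁴ K⁻¹
Layer 2 at 15 °C → α = 2.1×10⁻⁴ K⁻¹
Layer 3 at 9.4 °C → α = 1.6×10⁻⁴ K⁻¹
Layer 4 at 2.1 °C → α = 1.1×10⁻⁴ K⁻¹
0–270 m: 270 × 1.9 × 2.6×10⁻⁴ = 0.13338 m
270–1070 m: 0.43 × 2.1×10⁻⁴ × 800 = 0.07224 m
230 × 0.44 × 1.6×10⁻⁴ = 0.016192 m
Layer 4: 0.53 × 510 × 1.1×10⁻⁴ = 0.029733 m
Δh = 0.13338 + 0.07224 + 0.016192 + 0.029733 = 0.251545 m

Δh = 252 mm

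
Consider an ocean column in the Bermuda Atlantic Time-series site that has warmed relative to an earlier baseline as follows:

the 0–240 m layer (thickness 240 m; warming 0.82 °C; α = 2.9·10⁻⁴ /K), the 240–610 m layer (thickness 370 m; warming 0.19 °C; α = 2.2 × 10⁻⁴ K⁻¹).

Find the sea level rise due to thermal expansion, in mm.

72.5 mm

240 × 0.82 × 2.9×10⁻⁴ = 0.057072 m
Layer 2: 370 × 2.2×10⁻⁴ × 0.19 = 0.015466 m
Δh = 0.057072 + 0.015466 = 0.072538 m ≈ 72.5 mm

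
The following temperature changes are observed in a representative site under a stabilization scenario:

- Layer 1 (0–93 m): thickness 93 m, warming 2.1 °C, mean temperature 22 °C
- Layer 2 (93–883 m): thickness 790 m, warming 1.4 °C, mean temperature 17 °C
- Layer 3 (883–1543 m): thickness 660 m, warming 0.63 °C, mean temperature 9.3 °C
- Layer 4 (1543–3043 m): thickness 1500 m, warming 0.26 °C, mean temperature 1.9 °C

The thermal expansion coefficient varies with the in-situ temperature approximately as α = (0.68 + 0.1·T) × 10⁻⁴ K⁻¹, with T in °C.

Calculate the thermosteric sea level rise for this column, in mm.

Layer 1: α = (0.68 + 0.1×22)×10⁻⁴ = 2.88×10⁻⁴ K⁻¹
Layer 2: α = (0.68 + 0.1×17)×10⁻⁴ = 2.38×10⁻⁴ K⁻¹
Layer 3: α = (0.68 + 0.1×9.3)×10⁻⁴ = 1.61×10⁻⁴ K⁻¹
Layer 4: α = (0.68 + 0.1×1.9)×10⁻⁴ = 0.87×10⁻⁴ K⁻¹
Layer 1: 2.88×10⁻⁴ × 2.1 × 93 = 0.0562464 m
1.4 × 790 × 2.38×10⁻⁴ = 0.263228 m
883–1543 m: 0.63 × 660 × 1.61×10⁻⁴ = 0.0669438 m
0.87×10⁻⁴ × 0.26 × 1500 = 0.03393 m
Δh = 0.0562464 + 0.263228 + 0.0669438 + 0.03393 = 0.4203482 m

420 mm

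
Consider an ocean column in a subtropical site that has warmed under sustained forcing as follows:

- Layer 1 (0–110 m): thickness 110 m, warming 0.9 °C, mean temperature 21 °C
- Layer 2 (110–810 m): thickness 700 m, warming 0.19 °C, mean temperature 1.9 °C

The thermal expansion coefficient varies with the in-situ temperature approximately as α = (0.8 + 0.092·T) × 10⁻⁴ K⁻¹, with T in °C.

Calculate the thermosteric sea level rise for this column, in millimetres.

Layer 1: α = (0.8 + 0.092×21)×10⁻⁴ = 2.732×10⁻⁴ K⁻¹
Layer 2: α = (0.8 + 0.092×1.9)×10⁻⁴ = 0.9748×10⁻⁴ K⁻¹
0–110 m: 2.732×10⁻⁴ × 110 × 0.9 = 0.0270468 m
700 × 0.19 × 0.9748×10⁻⁴ = 0.01296484 m
Δh = 0.0270468 + 0.01296484 = 0.04001164 m

40 mm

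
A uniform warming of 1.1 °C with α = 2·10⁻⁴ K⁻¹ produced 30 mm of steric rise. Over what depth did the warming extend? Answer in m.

136 m

H = Δh/(αΔT) = 0.03 / (2×10⁻⁴ × 1.1) ≈ 136.4 m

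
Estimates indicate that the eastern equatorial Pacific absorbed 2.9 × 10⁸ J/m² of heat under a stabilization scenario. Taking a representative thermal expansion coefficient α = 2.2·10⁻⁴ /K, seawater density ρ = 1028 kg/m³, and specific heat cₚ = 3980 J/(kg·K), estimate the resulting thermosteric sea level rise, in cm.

Δh = 1.56 cm

Δh = αQ/(ρcₚ) = 2.2×10⁻⁴ × 2.9×10⁸ / (1028 × 3980) ≈ 0.015594 m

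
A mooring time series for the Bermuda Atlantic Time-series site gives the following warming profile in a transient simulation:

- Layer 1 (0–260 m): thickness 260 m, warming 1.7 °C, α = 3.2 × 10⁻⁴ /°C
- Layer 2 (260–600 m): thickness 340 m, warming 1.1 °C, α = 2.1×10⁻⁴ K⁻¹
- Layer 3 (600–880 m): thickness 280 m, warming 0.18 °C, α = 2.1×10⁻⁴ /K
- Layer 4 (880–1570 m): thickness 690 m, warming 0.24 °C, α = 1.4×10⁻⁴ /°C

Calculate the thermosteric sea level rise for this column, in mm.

Layer 1: 3.2×10⁻⁴ × 260 × 1.7 = 0.14144 m
1.1 × 2.1×10⁻⁴ × 340 = 0.07854 m
Layer 3: 2.1×10⁻⁴ × 280 × 0.18 = 0.010584 m
880–1570 m: 690 × 1.4×10⁻⁴ × 0.24 = 0.023184 m
Δh = 0.14144 + 0.07854 + 0.010584 + 0.023184 = 0.253748 m ≈ 250 mm

Δh ≈ 250 mm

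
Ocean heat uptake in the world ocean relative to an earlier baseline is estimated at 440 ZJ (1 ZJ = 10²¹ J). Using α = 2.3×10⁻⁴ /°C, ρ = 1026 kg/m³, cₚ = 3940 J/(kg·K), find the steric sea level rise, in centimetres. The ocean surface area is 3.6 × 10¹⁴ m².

6.95 cm of thermosteric rise

Per unit area: Q = 440×10²¹ / (3.6×10¹⁴) ≈ 1.222×10⁹ J/m²
Δh = αQ/(ρcₚ) = 2.3×10⁻⁴ × 1.222×10⁹ / (1026 × 3940) ≈ 0.069527 m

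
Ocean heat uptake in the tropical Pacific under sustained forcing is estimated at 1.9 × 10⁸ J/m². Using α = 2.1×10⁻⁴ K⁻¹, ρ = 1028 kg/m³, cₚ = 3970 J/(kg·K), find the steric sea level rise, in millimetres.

Δh = 9.78 mm

Δh = αQ/(ρcₚ) = 2.1×10⁻⁴ × 1.9×10⁸ / (1028 × 3970) ≈ 0.0097766 m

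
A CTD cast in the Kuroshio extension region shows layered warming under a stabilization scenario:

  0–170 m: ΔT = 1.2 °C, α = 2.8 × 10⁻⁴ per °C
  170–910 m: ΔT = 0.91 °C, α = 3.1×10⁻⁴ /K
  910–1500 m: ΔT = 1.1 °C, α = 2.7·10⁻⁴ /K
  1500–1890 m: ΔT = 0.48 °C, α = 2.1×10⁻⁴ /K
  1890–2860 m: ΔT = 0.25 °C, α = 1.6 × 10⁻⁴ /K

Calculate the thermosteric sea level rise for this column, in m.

Δh = 0.519 m

0–170 m: 1.2 × 2.8×10⁻⁴ × 170 = 0.05712 m
3.1×10⁻⁴ × 0.91 × 740 = 0.208754 m
Layer 3: 1.1 × 2.7×10⁻⁴ × 590 = 0.17523 m
0.48 × 2.1×10⁻⁴ × 390 = 0.039312 m
970 × 1.6×10⁻⁴ × 0.25 = 0.03880 m
Δh = 0.05712 + 0.208754 + 0.17523 + 0.039312 + 0.03880 = 0.519216 m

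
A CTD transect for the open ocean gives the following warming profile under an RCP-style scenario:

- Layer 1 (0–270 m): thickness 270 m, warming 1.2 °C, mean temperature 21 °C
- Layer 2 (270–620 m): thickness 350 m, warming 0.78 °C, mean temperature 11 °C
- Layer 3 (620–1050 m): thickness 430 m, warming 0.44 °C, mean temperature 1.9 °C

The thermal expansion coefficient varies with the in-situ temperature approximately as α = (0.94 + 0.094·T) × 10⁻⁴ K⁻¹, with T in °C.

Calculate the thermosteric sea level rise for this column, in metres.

Layer 1: α = (0.94 + 0.094×21)×10⁻⁴ = 2.914×10⁻⁴ K⁻¹
Layer 2: α = (0.94 + 0.094×11)×10⁻⁴ = 1.974×10⁻⁴ K⁻¹
Layer 3: α = (0.94 + 0.094×1.9)×10⁻⁴ = 1.1186×10⁻⁴ K⁻¹
Layer 1: 1.2 × 2.914×10⁻⁴ × 270 = 0.0944136 m
270–620 m: 0.78 × 1.974×10⁻⁴ × 350 = 0.0538902 m
Layer 3: 0.44 × 1.1186×10⁻⁴ × 430 = 0.021163912 m
Δh = 0.0944136 + 0.0538902 + 0.021163912 = 0.169467712 m

0.17 m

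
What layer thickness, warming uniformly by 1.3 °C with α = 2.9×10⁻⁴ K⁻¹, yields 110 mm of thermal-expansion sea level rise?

H = Δh/(αΔT) = 0.11 / (2.9×10⁻⁴ × 1.3) ≈ 291.8 m

about 292 m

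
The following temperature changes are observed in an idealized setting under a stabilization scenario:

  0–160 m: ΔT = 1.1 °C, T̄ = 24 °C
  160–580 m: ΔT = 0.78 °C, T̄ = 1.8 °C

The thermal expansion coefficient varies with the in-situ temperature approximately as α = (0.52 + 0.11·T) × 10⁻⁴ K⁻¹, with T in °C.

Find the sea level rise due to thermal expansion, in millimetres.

Δh = 79 mm

Layer 1: α = (0.52 + 0.11×24)×10⁻⁴ = 3.16×10⁻⁴ K⁻¹
Layer 2: α = (0.52 + 0.11×1.8)×10⁻⁴ = 0.718×10⁻⁴ K⁻¹
Layer 1: 160 × 1.1 × 3.16×10⁻⁴ = 0.055616 m
Layer 2: 0.718×10⁻⁴ × 420 × 0.78 = 0.02352168 m
Δh = 0.055616 + 0.02352168 = 0.07913768 m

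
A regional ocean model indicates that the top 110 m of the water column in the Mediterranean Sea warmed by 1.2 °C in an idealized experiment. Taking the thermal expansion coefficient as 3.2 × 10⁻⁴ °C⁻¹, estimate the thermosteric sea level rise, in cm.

about 4.2 cm

Δh = αΔT·H = 3.2×10⁻⁴ × 1.2 × 110 = 0.04224 m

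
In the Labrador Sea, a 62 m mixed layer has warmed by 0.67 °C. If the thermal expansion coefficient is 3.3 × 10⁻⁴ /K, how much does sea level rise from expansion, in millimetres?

about 14 mm

Δh = αΔT·H = 3.3×10⁻⁴ × 0.67 × 62 = 0.0137082 m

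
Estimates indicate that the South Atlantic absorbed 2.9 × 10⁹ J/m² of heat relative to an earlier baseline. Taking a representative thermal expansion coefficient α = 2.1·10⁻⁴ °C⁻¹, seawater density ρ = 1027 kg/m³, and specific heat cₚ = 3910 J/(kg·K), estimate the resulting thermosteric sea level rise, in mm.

152 mm

Δh = αQ/(ρcₚ) = 2.1×10⁻⁴ × 2.9×10⁹ / (1027 × 3910) ≈ 0.15166 m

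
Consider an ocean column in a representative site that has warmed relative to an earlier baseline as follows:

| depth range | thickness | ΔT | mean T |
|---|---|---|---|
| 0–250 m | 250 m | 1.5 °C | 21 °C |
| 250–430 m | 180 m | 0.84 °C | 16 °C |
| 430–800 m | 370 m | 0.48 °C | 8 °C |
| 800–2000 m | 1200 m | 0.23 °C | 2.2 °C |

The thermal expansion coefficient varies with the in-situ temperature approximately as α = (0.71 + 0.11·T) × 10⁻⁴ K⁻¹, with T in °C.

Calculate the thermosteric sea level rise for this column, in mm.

Layer 1: α = (0.71 + 0.11×21)×10⁻⁴ = 3.02×10⁻⁴ K⁻¹
Layer 2: α = (0.71 + 0.11×16)×10⁻⁴ = 2.47×10⁻⁴ K⁻¹
Layer 3: α = (0.71 + 0.11×8)×10⁻⁴ = 1.59×10⁻⁴ K⁻¹
Layer 4: α = (0.71 + 0.11×2.2)×10⁻⁴ = 0.952×10⁻⁴ K⁻¹
0–250 m: 1.5 × 3.02×10⁻⁴ × 250 = 0.11325 m
250–430 m: 180 × 0.84 × 2.47×10⁻⁴ = 0.0373464 m
430–800 m: 1.59×10⁻⁴ × 0.48 × 370 = 0.0282384 m
Layer 4: 0.952×10⁻⁴ × 0.23 × 1200 = 0.0262752 m
Δh = 0.11325 + 0.0373464 + 0.0282384 + 0.0262752 = 0.20511 m ≈ 205 mm

Δh = 205 mm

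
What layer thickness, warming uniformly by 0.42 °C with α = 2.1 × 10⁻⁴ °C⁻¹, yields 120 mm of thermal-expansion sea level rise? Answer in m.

1400 m

H = Δh/(αΔT) = 0.12 / (2.1×10⁻⁴ × 0.42) ≈ 1361 m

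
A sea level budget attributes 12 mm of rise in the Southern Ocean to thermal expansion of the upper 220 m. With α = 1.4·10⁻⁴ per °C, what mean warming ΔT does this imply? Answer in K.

about 0.39 K

ΔT = Δh/(αH) = 0.012 / (1.4×10⁻⁴ × 220) ≈ 0.3896 K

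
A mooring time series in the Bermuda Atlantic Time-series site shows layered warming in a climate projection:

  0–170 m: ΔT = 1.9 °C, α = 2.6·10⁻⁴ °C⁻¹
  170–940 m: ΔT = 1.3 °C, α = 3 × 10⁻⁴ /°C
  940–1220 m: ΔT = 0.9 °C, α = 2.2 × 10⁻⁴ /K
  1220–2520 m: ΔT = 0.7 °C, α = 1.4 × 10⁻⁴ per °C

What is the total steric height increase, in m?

Layer 1: 170 × 2.6×10⁻⁴ × 1.9 = 0.08398 m
170–940 m: 1.3 × 770 × 3×10⁻⁴ = 0.30030 m
280 × 2.2×10⁻⁴ × 0.9 = 0.05544 m
0.7 × 1300 × 1.4×10⁻⁴ = 0.12740 m
Δh = 0.08398 + 0.30030 + 0.05544 + 0.12740 = 0.56712 m

0.57 m of thermosteric rise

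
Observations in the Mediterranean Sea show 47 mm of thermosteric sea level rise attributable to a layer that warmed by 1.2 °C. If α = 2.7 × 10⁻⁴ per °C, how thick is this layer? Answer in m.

H = Δh/(αΔT) = 0.047 / (2.7×10⁻⁴ × 1.2) ≈ 145.1 m

about 150 m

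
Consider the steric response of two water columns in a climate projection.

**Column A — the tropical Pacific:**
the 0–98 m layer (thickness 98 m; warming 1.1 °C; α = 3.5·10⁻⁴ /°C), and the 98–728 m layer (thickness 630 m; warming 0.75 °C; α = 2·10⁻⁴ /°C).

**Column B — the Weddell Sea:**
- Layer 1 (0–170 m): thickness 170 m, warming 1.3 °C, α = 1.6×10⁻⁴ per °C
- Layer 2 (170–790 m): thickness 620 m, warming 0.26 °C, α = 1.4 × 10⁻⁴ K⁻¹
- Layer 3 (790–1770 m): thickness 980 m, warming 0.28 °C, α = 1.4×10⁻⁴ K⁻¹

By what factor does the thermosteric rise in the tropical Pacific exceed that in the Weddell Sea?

A 98 × 1.1 × 3.5×10⁻⁴ = 0.03773 m
A 98–728 m: 0.75 × 2×10⁻⁴ × 630 = 0.09450 m
A total: 0.13223 m
B 0–170 m: 1.3 × 1.6×10⁻⁴ × 170 = 0.03536 m
B 0.26 × 1.4×10⁻⁴ × 620 = 0.022568 m
B 790–1770 m: 1.4×10⁻⁴ × 980 × 0.28 = 0.038416 m
B total: 0.096344 m
Ratio: 0.13223 / 0.096344 ≈ 1.372

1.4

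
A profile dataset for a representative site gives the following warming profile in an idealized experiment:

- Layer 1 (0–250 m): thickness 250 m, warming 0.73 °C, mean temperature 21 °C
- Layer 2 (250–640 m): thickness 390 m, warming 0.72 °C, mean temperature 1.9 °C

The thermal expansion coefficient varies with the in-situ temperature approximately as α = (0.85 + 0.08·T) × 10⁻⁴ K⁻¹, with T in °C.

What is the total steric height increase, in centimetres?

Layer 1: α = (0.85 + 0.08×21)×10⁻⁴ = 2.53×10⁻⁴ K⁻¹
Layer 2: α = (0.85 + 0.08×1.9)×10⁻⁴ = 1.002×10⁻⁴ K⁻¹
250 × 2.53×10⁻⁴ × 0.73 = 0.0461725 m
390 × 0.72 × 1.002×10⁻⁴ = 0.02813616 m
Δh = 0.0461725 + 0.02813616 = 0.07430866 m ≈ 7.43 cm

7.43 cm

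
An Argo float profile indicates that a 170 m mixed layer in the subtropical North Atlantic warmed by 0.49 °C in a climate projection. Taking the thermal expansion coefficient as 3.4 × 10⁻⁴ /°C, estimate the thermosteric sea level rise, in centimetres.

Δh = αΔT·H = 3.4×10⁻⁴ × 0.49 × 170 = 0.028322 m

2.83 cm of thermosteric rise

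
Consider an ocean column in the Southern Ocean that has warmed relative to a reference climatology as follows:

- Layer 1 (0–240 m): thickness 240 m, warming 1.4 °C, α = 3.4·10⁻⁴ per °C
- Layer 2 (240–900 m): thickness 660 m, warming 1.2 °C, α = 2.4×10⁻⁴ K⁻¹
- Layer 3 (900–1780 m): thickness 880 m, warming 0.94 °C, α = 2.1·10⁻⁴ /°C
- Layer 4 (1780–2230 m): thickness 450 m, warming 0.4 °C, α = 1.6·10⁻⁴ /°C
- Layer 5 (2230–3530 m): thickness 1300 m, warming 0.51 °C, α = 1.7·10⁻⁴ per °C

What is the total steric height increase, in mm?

about 620 mm

1.4 × 3.4×10⁻⁴ × 240 = 0.11424 m
Layer 2: 660 × 1.2 × 2.4×10⁻⁴ = 0.19008 m
880 × 2.1×10⁻⁴ × 0.94 = 0.173712 m
1780–2230 m: 0.4 × 450 × 1.6×10⁻⁴ = 0.02880 m
1.7×10⁻⁴ × 0.51 × 1300 = 0.11271 m
Δh = 0.11424 + 0.19008 + 0.173712 + 0.02880 + 0.11271 = 0.619542 m ≈ 620 mm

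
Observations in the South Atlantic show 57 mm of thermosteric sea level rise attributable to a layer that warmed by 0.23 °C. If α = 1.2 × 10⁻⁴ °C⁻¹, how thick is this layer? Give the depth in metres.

H = Δh/(αΔT) = 0.057 / (1.2×10⁻⁴ × 0.23) ≈ 2065 m

about 2070 m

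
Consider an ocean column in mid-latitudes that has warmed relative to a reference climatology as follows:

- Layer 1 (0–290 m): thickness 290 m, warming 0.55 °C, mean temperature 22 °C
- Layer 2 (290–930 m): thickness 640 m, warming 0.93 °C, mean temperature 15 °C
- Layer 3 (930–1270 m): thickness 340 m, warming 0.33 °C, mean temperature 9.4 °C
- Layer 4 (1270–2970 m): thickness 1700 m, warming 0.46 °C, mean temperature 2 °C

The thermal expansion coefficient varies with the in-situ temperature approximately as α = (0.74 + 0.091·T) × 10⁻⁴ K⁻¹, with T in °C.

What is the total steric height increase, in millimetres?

Layer 1: α = (0.74 + 0.091×22)×10⁻⁴ = 2.742×10⁻⁴ K⁻¹
Layer 2: α = (0.74 + 0.091×15)×10⁻⁴ = 2.105×10⁻⁴ K⁻¹
Layer 3: α = (0.74 + 0.091×9.4)×10⁻⁴ = 1.5954×10⁻⁴ K⁻¹
Layer 4: α = (0.74 + 0.091×2)×10⁻⁴ = 0.922×10⁻⁴ K⁻¹
Layer 1: 290 × 2.742×10⁻⁴ × 0.55 = 0.0437349 m
2.105×10⁻⁴ × 0.93 × 640 = 0.1252896 m
1.5954×10⁻⁴ × 340 × 0.33 = 0.017900388 m
0.46 × 1700 × 0.922×10⁻⁴ = 0.0721004 m
Δh = 0.0437349 + 0.1252896 + 0.017900388 + 0.0721004 = 0.259025288 m

259 mm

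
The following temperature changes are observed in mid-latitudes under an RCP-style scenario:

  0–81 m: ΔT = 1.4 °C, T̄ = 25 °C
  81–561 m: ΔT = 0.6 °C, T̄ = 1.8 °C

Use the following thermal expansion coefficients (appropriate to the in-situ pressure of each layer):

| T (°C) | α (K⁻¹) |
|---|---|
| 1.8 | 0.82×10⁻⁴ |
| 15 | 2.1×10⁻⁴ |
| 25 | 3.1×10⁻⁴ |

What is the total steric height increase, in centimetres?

Δh = 5.9 cm

Layer 1 at 25 °C → α = 3.1×10⁻⁴ K⁻¹
Layer 2 at 1.8 °C → α = 0.82×10⁻⁴ K⁻¹
0–81 m: 3.1×10⁻⁴ × 81 × 1.4 = 0.035154 m
Layer 2: 480 × 0.82×10⁻⁴ × 0.6 = 0.023616 m
Δh = 0.035154 + 0.023616 = 0.05877 m ≈ 5.9 cm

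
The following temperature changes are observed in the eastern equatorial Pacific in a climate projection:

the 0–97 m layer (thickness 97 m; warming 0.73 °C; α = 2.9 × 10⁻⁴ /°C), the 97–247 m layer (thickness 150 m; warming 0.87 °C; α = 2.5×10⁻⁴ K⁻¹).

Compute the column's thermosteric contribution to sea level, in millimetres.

about 53.2 mm

0–97 m: 97 × 0.73 × 2.9×10⁻⁴ = 0.0205349 m
97–247 m: 0.87 × 150 × 2.5×10⁻⁴ = 0.032625 m
Δh = 0.0205349 + 0.032625 = 0.0531599 m ≈ 53.2 mm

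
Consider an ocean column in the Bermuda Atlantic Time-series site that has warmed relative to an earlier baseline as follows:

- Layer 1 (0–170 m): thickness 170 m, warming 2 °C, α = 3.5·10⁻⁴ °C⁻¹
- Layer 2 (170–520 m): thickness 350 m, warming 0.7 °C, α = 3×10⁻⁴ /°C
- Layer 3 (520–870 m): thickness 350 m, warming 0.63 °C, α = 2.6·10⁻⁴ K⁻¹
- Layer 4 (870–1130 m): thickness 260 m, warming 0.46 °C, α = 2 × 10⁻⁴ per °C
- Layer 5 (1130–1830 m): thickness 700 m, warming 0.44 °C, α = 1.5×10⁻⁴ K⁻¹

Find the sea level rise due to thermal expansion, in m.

about 0.320 m

Layer 1: 3.5×10⁻⁴ × 2 × 170 = 0.11900 m
Layer 2: 350 × 0.7 × 3×10⁻⁴ = 0.07350 m
Layer 3: 2.6×10⁻⁴ × 350 × 0.63 = 0.05733 m
870–1130 m: 260 × 2×10⁻⁴ × 0.46 = 0.02392 m
Layer 5: 700 × 1.5×10⁻⁴ × 0.44 = 0.04620 m
Δh = 0.11900 + 0.07350 + 0.05733 + 0.02392 + 0.04620 = 0.31995 m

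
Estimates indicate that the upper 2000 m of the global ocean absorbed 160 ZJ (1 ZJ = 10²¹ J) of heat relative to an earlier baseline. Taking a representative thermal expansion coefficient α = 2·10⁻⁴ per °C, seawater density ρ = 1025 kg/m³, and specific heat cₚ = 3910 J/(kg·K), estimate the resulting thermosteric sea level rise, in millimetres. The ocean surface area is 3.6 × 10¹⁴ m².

Per unit area: Q = 160×10²¹ / (3.6×10¹⁴) ≈ 4.444×10⁸ J/m²
Δh = αQ/(ρcₚ) = 2×10⁻⁴ × 4.444×10⁸ / (1025 × 3910) ≈ 0.022177 m

Δh ≈ 22 mm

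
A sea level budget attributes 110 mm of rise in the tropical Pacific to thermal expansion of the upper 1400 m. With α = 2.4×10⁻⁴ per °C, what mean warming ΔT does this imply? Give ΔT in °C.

0.33 °C

ΔT = Δh/(αH) = 0.11 / (2.4×10⁻⁴ × 1400) ≈ 0.3274 °C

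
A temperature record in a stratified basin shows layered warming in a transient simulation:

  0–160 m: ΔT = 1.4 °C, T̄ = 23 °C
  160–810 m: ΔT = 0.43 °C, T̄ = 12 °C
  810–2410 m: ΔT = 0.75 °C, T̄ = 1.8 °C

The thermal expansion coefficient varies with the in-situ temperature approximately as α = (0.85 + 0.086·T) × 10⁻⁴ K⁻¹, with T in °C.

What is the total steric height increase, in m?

Layer 1: α = (0.85 + 0.086×23)×10⁻⁴ = 2.828×10⁻⁴ K⁻¹
Layer 2: α = (0.85 + 0.086×12)×10⁻⁴ = 1.882×10⁻⁴ K⁻¹
Layer 3: α = (0.85 + 0.086×1.8)×10⁻⁴ = 1.0048×10⁻⁴ K⁻¹
160 × 1.4 × 2.828×10⁻⁴ = 0.0633472 m
Layer 2: 1.882×10⁻⁴ × 650 × 0.43 = 0.0526019 m
810–2410 m: 1600 × 1.0048×10⁻⁴ × 0.75 = 0.120576 m
Δh = 0.0633472 + 0.0526019 + 0.120576 = 0.2365251 m

about 0.237 m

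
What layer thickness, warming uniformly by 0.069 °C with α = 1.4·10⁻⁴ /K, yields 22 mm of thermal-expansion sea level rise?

2300 m

H = Δh/(αΔT) = 0.022 / (1.4×10⁻⁴ × 0.069) ≈ 2277 m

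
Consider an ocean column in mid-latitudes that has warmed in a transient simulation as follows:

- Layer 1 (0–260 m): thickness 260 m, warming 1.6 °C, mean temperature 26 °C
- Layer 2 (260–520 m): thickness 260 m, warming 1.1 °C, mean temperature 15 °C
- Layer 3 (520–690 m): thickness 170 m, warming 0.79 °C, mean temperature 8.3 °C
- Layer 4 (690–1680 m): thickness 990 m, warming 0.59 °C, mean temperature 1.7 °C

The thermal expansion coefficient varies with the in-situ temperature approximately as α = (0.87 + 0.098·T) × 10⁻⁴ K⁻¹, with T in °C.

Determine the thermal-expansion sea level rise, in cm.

Layer 1: α = (0.87 + 0.098×26)×10⁻⁴ = 3.418×10⁻⁴ K⁻¹
Layer 2: α = (0.87 + 0.098×15)×10⁻⁴ = 2.34×10⁻⁴ K⁻¹
Layer 3: α = (0.87 + 0.098×8.3)×10⁻⁴ = 1.6834×10⁻⁴ K⁻¹
Layer 4: α = (0.87 + 0.098×1.7)×10⁻⁴ = 1.0366×10⁻⁴ K⁻¹
0–260 m: 260 × 1.6 × 3.418×10⁻⁴ = 0.1421888 m
260–520 m: 2.34×10⁻⁴ × 260 × 1.1 = 0.066924 m
520–690 m: 170 × 1.6834×10⁻⁴ × 0.79 = 0.022608062 m
990 × 0.59 × 1.0366×10⁻⁴ = 0.060547806 m
Δh = 0.1421888 + 0.066924 + 0.022608062 + 0.060547806 = 0.292268668 m

Δh ≈ 29.2 cm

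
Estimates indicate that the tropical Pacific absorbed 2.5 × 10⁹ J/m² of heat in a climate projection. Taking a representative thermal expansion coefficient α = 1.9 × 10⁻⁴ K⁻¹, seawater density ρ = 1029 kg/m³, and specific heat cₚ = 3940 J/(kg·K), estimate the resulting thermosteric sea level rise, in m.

0.117 m

Δh = αQ/(ρcₚ) = 1.9×10⁻⁴ × 2.5×10⁹ / (1029 × 3940) ≈ 0.11716 m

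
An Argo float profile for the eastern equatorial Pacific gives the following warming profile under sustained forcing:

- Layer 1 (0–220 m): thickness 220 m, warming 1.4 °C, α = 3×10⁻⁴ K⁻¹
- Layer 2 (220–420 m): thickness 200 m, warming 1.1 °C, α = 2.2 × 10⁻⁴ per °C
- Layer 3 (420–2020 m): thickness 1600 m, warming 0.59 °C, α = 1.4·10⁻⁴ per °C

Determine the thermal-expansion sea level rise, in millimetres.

0–220 m: 220 × 1.4 × 3×10⁻⁴ = 0.09240 m
Layer 2: 2.2×10⁻⁴ × 1.1 × 200 = 0.04840 m
Layer 3: 1600 × 0.59 × 1.4×10⁻⁴ = 0.13216 m
Δh = 0.09240 + 0.04840 + 0.13216 = 0.27296 m

Δh = 273 mm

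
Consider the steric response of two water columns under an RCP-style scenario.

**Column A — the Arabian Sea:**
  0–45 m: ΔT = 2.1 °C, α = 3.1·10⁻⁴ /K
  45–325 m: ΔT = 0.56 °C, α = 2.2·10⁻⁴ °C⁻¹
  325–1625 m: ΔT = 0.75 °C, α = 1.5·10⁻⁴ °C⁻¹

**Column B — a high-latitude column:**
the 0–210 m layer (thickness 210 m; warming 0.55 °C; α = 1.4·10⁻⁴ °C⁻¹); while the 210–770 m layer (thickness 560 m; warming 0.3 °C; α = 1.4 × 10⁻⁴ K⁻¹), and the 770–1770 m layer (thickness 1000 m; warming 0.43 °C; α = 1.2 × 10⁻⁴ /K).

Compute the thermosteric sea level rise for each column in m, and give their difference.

A 3.1×10⁻⁴ × 45 × 2.1 = 0.029295 m
A Layer 2: 0.56 × 280 × 2.2×10⁻⁴ = 0.034496 m
A 325–1625 m: 1300 × 1.5×10⁻⁴ × 0.75 = 0.14625 m
A total: 0.210041 m
B 0–210 m: 210 × 1.4×10⁻⁴ × 0.55 = 0.01617 m
B 210–770 m: 0.3 × 1.4×10⁻⁴ × 560 = 0.02352 m
B 1.2×10⁻⁴ × 1000 × 0.43 = 0.05160 m
B total: 0.09129 m
Difference: 0.210041 − 0.09129 = 0.118751 m

A: 0.210 m; B: 0.0913 m; difference 0.119 m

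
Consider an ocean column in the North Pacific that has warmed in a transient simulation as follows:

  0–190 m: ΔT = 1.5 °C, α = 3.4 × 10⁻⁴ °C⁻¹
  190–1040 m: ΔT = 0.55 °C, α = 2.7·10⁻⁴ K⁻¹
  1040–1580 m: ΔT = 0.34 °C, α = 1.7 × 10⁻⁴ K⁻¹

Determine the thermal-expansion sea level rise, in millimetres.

Layer 1: 3.4×10⁻⁴ × 190 × 1.5 = 0.09690 m
0.55 × 850 × 2.7×10⁻⁴ = 0.126225 m
1.7×10⁻⁴ × 0.34 × 540 = 0.031212 m
Δh = 0.09690 + 0.126225 + 0.031212 = 0.254337 m

about 250 mm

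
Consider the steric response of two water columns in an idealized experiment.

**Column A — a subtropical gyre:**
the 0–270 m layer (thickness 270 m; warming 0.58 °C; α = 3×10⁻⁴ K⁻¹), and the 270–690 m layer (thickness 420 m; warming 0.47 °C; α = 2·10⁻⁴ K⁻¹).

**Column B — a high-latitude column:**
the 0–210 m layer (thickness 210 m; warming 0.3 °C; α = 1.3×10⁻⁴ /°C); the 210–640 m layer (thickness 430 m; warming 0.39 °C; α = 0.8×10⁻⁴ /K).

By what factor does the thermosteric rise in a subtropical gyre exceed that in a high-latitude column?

A 0–270 m: 0.58 × 3×10⁻⁴ × 270 = 0.04698 m
A 0.47 × 420 × 2×10⁻⁴ = 0.03948 m
A total: 0.08646 m
B Layer 1: 0.3 × 1.3×10⁻⁴ × 210 = 0.00819 m
B 0.8×10⁻⁴ × 430 × 0.39 = 0.013416 m
B total: 0.021606 m
Ratio: 0.08646 / 0.021606 ≈ 4.002

a factor of 4.00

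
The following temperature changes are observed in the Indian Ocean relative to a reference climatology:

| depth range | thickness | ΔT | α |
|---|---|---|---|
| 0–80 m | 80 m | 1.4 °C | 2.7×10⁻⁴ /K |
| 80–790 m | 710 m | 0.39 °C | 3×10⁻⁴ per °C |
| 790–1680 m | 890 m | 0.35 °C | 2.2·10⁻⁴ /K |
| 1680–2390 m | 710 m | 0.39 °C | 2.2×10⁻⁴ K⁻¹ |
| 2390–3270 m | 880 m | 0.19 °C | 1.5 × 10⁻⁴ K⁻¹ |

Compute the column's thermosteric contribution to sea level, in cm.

1.4 × 2.7×10⁻⁴ × 80 = 0.03024 m
Layer 2: 710 × 0.39 × 3×10⁻⁴ = 0.08307 m
2.2×10⁻⁴ × 890 × 0.35 = 0.06853 m
1680–2390 m: 710 × 0.39 × 2.2×10⁻⁴ = 0.060918 m
2390–3270 m: 1.5×10⁻⁴ × 0.19 × 880 = 0.02508 m
Δh = 0.03024 + 0.08307 + 0.06853 + 0.060918 + 0.02508 = 0.267838 m ≈ 26.8 cm

26.8 cm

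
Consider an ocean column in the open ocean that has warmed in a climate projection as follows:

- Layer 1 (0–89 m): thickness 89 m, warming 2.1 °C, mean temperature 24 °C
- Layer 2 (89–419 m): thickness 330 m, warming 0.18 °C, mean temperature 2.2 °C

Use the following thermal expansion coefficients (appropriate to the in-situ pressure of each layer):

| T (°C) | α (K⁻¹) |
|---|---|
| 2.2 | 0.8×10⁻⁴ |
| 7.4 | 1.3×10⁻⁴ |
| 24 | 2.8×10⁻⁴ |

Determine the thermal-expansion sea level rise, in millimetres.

Layer 1 at 24 °C → α = 2.8×10⁻⁴ K⁻¹
Layer 2 at 2.2 °C → α = 0.8×10⁻⁴ K⁻¹
Layer 1: 89 × 2.1 × 2.8×10⁻⁴ = 0.052332 m
Layer 2: 0.18 × 0.8×10⁻⁴ × 330 = 0.004752 m
Δh = 0.052332 + 0.004752 = 0.057084 m

about 57 mm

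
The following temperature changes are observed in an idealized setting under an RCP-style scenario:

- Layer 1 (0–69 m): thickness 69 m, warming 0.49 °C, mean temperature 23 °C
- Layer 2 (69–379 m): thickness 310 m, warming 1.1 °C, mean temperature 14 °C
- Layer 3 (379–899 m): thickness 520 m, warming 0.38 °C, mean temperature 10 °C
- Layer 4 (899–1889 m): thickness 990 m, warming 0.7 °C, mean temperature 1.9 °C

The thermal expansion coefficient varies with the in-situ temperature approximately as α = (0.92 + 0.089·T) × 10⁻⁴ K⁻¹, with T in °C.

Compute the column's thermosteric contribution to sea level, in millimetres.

Layer 1: α = (0.92 + 0.089×23)×10⁻⁴ = 2.967×10⁻⁴ K⁻¹
Layer 2: α = (0.92 + 0.089×14)×10⁻⁴ = 2.166×10⁻⁴ K⁻¹
Layer 3: α = (0.92 + 0.089×10)×10⁻⁴ = 1.81×10⁻⁴ K⁻¹
Layer 4: α = (0.92 + 0.089×1.9)×10⁻⁴ = 1.0891×10⁻⁴ K⁻¹
0–69 m: 69 × 2.967×10⁻⁴ × 0.49 = 0.010031427 m
1.1 × 2.166×10⁻⁴ × 310 = 0.0738606 m
Layer 3: 520 × 0.38 × 1.81×10⁻⁴ = 0.0357656 m
Layer 4: 1.0891×10⁻⁴ × 0.7 × 990 = 0.07547463 m
Δh = 0.010031427 + 0.0738606 + 0.0357656 + 0.07547463 = 0.195132257 m

Δh ≈ 200 mm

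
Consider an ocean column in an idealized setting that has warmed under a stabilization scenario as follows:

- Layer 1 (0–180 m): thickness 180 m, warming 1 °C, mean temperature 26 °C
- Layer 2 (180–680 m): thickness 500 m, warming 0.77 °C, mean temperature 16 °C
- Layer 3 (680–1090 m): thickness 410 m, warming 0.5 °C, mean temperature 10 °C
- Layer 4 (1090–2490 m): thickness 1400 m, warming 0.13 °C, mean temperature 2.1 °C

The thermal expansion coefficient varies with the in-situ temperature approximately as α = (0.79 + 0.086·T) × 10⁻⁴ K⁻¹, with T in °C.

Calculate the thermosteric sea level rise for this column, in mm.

Δh ≈ 189 mm

Layer 1: α = (0.79 + 0.086×26)×10⁻⁴ = 3.026×10⁻⁴ K⁻¹
Layer 2: α = (0.79 + 0.086×16)×10⁻⁴ = 2.166×10⁻⁴ K⁻¹
Layer 3: α = (0.79 + 0.086×10)×10⁻⁴ = 1.65×10⁻⁴ K⁻¹
Layer 4: α = (0.79 + 0.086×2.1)×10⁻⁴ = 0.9706×10⁻⁴ K⁻¹
Layer 1: 3.026×10⁻⁴ × 180 × 1 = 0.054468 m
Layer 2: 0.77 × 500 × 2.166×10⁻⁴ = 0.083391 m
Layer 3: 410 × 1.65×10⁻⁴ × 0.5 = 0.033825 m
1090–2490 m: 1400 × 0.9706×10⁻⁴ × 0.13 = 0.01766492 m
Δh = 0.054468 + 0.083391 + 0.033825 + 0.01766492 = 0.18934892 m ≈ 189 mm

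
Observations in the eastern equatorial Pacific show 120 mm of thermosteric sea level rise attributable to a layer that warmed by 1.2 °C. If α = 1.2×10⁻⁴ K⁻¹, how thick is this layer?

H = Δh/(αΔT) = 0.12 / (1.2×10⁻⁴ × 1.2) ≈ 833.3 m

about 833 m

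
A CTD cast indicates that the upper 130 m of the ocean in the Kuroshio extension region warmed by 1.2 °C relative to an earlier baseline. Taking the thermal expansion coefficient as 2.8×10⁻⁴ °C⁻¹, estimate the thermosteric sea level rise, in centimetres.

Δh = αΔT·H = 2.8×10⁻⁴ × 1.2 × 130 = 0.04368 m

4.37 cm of thermosteric rise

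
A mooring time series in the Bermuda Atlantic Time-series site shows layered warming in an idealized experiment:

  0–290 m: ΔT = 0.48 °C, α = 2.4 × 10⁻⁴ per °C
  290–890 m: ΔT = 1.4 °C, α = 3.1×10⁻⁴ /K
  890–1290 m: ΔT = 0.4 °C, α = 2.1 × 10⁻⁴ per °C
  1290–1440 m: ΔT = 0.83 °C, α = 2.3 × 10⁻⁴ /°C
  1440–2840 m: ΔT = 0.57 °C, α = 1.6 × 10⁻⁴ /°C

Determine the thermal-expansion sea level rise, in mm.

290 × 2.4×10⁻⁴ × 0.48 = 0.033408 m
1.4 × 3.1×10⁻⁴ × 600 = 0.26040 m
400 × 0.4 × 2.1×10⁻⁴ = 0.03360 m
Layer 4: 0.83 × 2.3×10⁻⁴ × 150 = 0.028635 m
1440–2840 m: 1400 × 0.57 × 1.6×10⁻⁴ = 0.12768 m
Δh = 0.033408 + 0.26040 + 0.03360 + 0.028635 + 0.12768 = 0.483723 m ≈ 484 mm

484 mm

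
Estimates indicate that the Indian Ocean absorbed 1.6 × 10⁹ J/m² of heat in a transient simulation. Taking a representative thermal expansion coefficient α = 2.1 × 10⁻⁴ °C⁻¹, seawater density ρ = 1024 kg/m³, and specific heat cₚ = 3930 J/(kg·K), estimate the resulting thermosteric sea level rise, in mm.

Δh = αQ/(ρcₚ) = 2.1×10⁻⁴ × 1.6×10⁹ / (1024 × 3930) ≈ 0.083492 m

83.5 mm of thermosteric rise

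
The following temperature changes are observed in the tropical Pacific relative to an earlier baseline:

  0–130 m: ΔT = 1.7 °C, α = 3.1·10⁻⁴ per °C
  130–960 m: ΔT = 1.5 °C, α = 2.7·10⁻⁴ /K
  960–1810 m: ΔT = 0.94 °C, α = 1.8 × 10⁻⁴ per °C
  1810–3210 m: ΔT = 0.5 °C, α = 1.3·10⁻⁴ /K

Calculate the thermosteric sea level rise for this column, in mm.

about 640 mm

0–130 m: 1.7 × 3.1×10⁻⁴ × 130 = 0.06851 m
130–960 m: 2.7×10⁻⁴ × 830 × 1.5 = 0.33615 m
Layer 3: 0.94 × 850 × 1.8×10⁻⁴ = 0.14382 m
1810–3210 m: 1.3×10⁻⁴ × 0.5 × 1400 = 0.09100 m
Δh = 0.06851 + 0.33615 + 0.14382 + 0.09100 = 0.63948 m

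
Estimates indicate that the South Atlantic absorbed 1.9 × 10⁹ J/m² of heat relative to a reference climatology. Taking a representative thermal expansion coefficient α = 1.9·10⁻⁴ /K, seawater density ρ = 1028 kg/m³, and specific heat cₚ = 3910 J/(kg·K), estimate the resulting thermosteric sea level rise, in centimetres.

Δh = αQ/(ρcₚ) = 1.9×10⁻⁴ × 1.9×10⁹ / (1028 × 3910) ≈ 0.089813 m

8.98 cm of thermosteric rise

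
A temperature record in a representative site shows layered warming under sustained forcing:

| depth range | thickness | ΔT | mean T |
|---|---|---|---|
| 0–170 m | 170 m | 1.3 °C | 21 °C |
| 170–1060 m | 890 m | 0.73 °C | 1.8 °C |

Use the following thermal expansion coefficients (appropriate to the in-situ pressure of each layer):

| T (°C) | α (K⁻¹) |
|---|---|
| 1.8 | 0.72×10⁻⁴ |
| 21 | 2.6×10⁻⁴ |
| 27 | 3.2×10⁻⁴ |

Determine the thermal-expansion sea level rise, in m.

Layer 1 at 21 °C → α = 2.6×10⁻⁴ K⁻¹
Layer 2 at 1.8 °C → α = 0.72×10⁻⁴ K⁻¹
Layer 1: 1.3 × 170 × 2.6×10⁻⁴ = 0.05746 m
Layer 2: 0.72×10⁻⁴ × 890 × 0.73 = 0.0467784 m
Δh = 0.05746 + 0.0467784 = 0.1042384 m ≈ 0.104 m

about 0.104 m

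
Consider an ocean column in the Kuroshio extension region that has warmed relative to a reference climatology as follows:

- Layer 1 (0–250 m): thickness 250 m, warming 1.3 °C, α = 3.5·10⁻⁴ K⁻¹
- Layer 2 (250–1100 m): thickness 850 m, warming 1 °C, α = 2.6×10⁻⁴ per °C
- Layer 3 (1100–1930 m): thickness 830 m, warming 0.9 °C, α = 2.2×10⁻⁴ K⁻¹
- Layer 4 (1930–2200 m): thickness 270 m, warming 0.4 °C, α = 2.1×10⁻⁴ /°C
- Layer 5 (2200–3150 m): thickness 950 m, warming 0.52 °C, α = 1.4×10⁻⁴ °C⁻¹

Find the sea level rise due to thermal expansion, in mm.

Δh ≈ 590 mm

250 × 1.3 × 3.5×10⁻⁴ = 0.11375 m
Layer 2: 2.6×10⁻⁴ × 850 × 1 = 0.22100 m
1100–1930 m: 830 × 2.2×10⁻⁴ × 0.9 = 0.16434 m
0.4 × 270 × 2.1×10⁻⁴ = 0.02268 m
1.4×10⁻⁴ × 950 × 0.52 = 0.06916 m
Δh = 0.11375 + 0.22100 + 0.16434 + 0.02268 + 0.06916 = 0.59093 m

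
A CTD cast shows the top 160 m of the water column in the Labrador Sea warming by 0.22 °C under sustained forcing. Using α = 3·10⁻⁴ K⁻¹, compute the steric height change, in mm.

Δh = αΔT·H = 3×10⁻⁴ × 0.22 × 160 = 0.01056 m

10.6 mm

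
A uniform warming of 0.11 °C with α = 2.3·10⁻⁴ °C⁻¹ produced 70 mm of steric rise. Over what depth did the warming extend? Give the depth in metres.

H = Δh/(αΔT) = 0.07 / (2.3×10⁻⁴ × 0.11) ≈ 2767 m

about 2770 m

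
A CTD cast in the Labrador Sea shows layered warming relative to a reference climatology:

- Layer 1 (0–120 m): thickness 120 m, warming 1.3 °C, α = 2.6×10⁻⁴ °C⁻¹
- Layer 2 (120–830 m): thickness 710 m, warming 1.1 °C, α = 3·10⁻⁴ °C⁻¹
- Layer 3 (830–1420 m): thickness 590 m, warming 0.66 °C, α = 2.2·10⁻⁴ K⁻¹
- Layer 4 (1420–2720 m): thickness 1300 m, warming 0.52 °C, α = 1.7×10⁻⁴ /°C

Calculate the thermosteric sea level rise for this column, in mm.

Layer 1: 120 × 1.3 × 2.6×10⁻⁴ = 0.04056 m
Layer 2: 1.1 × 710 × 3×10⁻⁴ = 0.23430 m
Layer 3: 590 × 2.2×10⁻⁴ × 0.66 = 0.085668 m
Layer 4: 0.52 × 1300 × 1.7×10⁻⁴ = 0.11492 m
Δh = 0.04056 + 0.23430 + 0.085668 + 0.11492 = 0.475448 m

about 475 mm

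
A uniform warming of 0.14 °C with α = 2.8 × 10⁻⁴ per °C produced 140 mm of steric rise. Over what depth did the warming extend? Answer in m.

about 3570 m

H = Δh/(αΔT) = 0.14 / (2.8×10⁻⁴ × 0.14) ≈ 3571 m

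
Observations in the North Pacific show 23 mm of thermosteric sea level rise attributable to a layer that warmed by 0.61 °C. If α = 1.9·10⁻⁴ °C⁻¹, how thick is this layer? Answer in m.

H = Δh/(αΔT) = 0.023 / (1.9×10⁻⁴ × 0.61) ≈ 198.4 m

H ≈ 198 m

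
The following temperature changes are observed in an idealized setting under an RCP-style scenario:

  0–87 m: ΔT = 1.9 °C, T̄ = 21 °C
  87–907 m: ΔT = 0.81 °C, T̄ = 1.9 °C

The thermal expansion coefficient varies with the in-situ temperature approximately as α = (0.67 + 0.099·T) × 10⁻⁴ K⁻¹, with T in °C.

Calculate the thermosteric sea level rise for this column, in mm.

Δh ≈ 102 mm

Layer 1: α = (0.67 + 0.099×21)×10⁻⁴ = 2.749×10⁻⁴ K⁻¹
Layer 2: α = (0.67 + 0.099×1.9)×10⁻⁴ = 0.8581×10⁻⁴ K⁻¹
0–87 m: 1.9 × 87 × 2.749×10⁻⁴ = 0.04544097 m
820 × 0.81 × 0.8581×10⁻⁴ = 0.056995002 m
Δh = 0.04544097 + 0.056995002 = 0.102435972 m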